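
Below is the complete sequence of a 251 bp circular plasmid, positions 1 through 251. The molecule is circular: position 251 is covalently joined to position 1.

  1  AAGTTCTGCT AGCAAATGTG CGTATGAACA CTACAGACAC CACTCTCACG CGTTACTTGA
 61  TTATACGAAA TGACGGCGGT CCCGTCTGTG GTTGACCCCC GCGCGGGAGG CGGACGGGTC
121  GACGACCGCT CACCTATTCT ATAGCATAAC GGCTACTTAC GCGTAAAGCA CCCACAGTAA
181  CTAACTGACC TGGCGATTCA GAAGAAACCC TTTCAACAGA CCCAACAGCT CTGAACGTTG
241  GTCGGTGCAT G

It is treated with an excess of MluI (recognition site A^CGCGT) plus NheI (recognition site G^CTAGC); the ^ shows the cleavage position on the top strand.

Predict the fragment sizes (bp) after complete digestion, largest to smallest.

111, 100, 40 bp

MluI sites (ACGCGT) start at positions 48, 159.
MluI cuts after the first base of each site, so after positions 48, 159.
The NheI site (GCTAGC) starts at position 8.
NheI cuts after the first base of each site, so after position 8.
Combined cut positions: 8, 48, 159.
Circular molecule, 3 cuts → 3 fragments:
  9–48 → 40 bp
  49–159 → 111 bp
  160–251 then 1–8 → 92 + 8 = 100 bp
Sorted largest to smallest: 111, 100, 40 bp.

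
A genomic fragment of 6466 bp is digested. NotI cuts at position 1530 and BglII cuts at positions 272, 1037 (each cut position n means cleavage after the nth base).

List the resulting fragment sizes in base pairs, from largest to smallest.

Combined cut positions (sorted): 272, 1037, 1530.
Linear molecule, 3 cuts → 4 fragments:
  272 − 0 = 272 bp
  1037 − 272 = 765 bp
  1530 − 1037 = 493 bp
  6466 − 1530 = 4936 bp
Sorted largest to smallest: 4936, 765, 493, 272 bp.

4936, 765, 493, 272 bp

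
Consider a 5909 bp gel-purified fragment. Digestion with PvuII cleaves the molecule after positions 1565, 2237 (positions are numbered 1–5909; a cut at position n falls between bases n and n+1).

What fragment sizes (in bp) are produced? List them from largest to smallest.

3672, 1565, 672 bp

Linear molecule, 2 cuts → 3 fragments:
  1565 − 0 = 1565 bp
  2237 − 1565 = 672 bp
  5909 − 2237 = 3672 bp
Sorted largest to smallest: 3672, 1565, 672 bp.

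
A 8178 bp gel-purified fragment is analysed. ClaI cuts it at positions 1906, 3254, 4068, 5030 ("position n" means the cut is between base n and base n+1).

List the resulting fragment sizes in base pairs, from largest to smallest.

3148, 1906, 1348, 962, 814 bp

Linear molecule, 4 cuts → 5 fragments:
  1906 − 0 = 1906 bp
  3254 − 1906 = 1348 bp
  4068 − 3254 = 814 bp
  5030 − 4068 = 962 bp
  8178 − 5030 = 3148 bp
Sorted largest to smallest: 3148, 1906, 1348, 962, 814 bp.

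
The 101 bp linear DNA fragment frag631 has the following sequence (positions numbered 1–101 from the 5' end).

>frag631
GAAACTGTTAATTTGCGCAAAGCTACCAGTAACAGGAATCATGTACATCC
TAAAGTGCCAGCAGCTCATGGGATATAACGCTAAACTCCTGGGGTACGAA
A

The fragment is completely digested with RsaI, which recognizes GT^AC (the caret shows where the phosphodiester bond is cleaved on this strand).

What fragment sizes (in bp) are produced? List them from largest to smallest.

RsaI sites (GTAC) start at positions 43, 94.
RsaI cuts after base 2 of each site, so after positions 44, 95.
Linear molecule, 2 cuts → 3 fragments:
  1–44 → 44 bp
  45–95 → 51 bp
  96–101 → 6 bp
Sorted largest to smallest: 51, 44, 6 bp.

51, 44, 6 bp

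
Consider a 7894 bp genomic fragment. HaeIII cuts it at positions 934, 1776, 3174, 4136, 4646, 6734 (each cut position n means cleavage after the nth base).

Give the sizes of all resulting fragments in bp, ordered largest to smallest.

2088, 1398, 1160, 962, 934, 842, 510 bp

Linear molecule, 6 cuts → 7 fragments:
  934 − 0 = 934 bp
  1776 − 934 = 842 bp
  3174 − 1776 = 1398 bp
  4136 − 3174 = 962 bp
  4646 − 4136 = 510 bp
  6734 − 4646 = 2088 bp
  7894 − 6734 = 1160 bp
Sorted largest to smallest: 2088, 1398, 1160, 962, 934, 842, 510 bp.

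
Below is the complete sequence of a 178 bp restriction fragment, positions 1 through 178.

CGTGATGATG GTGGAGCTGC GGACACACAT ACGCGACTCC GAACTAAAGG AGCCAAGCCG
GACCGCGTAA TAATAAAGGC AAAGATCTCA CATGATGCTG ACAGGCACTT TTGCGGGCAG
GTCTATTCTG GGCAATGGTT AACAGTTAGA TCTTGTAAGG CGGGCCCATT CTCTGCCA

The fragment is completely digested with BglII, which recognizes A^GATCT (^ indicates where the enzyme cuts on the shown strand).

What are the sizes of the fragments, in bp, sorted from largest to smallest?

83, 65, 30 bp

BglII sites (AGATCT) start at positions 83, 148.
BglII cuts after the first base of each site, so after positions 83, 148.
Linear molecule, 2 cuts → 3 fragments:
  1–83 → 83 bp
  84–148 → 65 bp
  149–178 → 30 bp
Sorted largest to smallest: 83, 65, 30 bp.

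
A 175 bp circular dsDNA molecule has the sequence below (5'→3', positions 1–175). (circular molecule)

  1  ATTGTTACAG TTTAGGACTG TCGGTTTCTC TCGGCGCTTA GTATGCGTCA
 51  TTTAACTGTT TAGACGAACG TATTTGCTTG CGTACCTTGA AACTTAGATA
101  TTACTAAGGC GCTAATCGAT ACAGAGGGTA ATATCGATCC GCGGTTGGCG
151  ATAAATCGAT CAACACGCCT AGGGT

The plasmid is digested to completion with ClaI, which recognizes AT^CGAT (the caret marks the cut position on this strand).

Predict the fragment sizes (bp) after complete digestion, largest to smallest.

ClaI sites (ATCGAT) start at positions 115, 133, 155.
ClaI cuts after base 2 of each site, so after positions 116, 134, 156.
Circular molecule, 3 cuts → 3 fragments:
  117–134 → 18 bp
  135–156 → 22 bp
  157–175 then 1–116 → 19 + 116 = 135 bp
Sorted largest to smallest: 135, 22, 18 bp.

135, 22, 18 bp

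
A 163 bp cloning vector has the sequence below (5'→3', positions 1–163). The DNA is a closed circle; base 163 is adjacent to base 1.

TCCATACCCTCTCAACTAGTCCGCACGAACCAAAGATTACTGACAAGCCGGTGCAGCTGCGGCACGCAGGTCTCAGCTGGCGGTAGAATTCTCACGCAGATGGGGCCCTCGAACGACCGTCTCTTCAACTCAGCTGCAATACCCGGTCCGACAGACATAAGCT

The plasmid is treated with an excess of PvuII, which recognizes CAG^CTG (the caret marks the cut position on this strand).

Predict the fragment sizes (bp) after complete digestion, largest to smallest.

PvuII sites (CAGCTG) start at positions 54, 74, 131.
PvuII cuts after base 3 of each site, so after positions 56, 76, 133.
Circular molecule, 3 cuts → 3 fragments:
  57–76 → 20 bp
  77–133 → 57 bp
  134–163 then 1–56 → 30 + 56 = 86 bp
Sorted largest to smallest: 86, 57, 20 bp.

86, 57, 20 bp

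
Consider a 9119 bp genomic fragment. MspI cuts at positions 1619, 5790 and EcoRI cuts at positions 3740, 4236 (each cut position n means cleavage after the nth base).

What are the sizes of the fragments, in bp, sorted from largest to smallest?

3329, 2121, 1619, 1554, 496 bp

Combined cut positions (sorted): 1619, 3740, 4236, 5790.
Linear molecule, 4 cuts → 5 fragments:
  1619 − 0 = 1619 bp
  3740 − 1619 = 2121 bp
  4236 − 3740 = 496 bp
  5790 − 4236 = 1554 bp
  9119 − 5790 = 3329 bp
Sorted largest to smallest: 3329, 2121, 1619, 1554, 496 bp.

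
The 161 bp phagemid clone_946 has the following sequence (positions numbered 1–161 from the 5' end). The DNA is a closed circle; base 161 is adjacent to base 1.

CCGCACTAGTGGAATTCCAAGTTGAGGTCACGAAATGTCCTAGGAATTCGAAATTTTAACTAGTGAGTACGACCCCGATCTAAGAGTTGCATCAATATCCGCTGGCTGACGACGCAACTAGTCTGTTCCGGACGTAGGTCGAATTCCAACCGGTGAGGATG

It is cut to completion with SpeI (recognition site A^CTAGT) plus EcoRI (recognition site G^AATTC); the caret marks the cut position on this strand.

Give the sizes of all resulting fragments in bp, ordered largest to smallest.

58, 32, 25, 24, 15, 7 bp

SpeI sites (ACTAGT) start at positions 5, 59, 117.
SpeI cuts after the first base of each site, so after positions 5, 59, 117.
EcoRI sites (GAATTC) start at positions 12, 44, 141.
EcoRI cuts after the first base of each site, so after positions 12, 44, 141.
Combined cut positions: 5, 12, 44, 59, 117, 141.
Circular molecule, 6 cuts → 6 fragments:
  6–12 → 7 bp
  13–44 → 32 bp
  45–59 → 15 bp
  60–117 → 58 bp
  118–141 → 24 bp
  142–161 then 1–5 → 20 + 5 = 25 bp
Sorted largest to smallest: 58, 32, 25, 24, 15, 7 bp.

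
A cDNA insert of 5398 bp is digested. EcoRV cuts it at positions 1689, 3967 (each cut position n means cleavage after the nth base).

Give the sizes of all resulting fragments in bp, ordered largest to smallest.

2278, 1689, 1431 bp

Linear molecule, 2 cuts → 3 fragments:
  1689 − 0 = 1689 bp
  3967 − 1689 = 2278 bp
  5398 − 3967 = 1431 bp
Sorted largest to smallest: 2278, 1689, 1431 bp.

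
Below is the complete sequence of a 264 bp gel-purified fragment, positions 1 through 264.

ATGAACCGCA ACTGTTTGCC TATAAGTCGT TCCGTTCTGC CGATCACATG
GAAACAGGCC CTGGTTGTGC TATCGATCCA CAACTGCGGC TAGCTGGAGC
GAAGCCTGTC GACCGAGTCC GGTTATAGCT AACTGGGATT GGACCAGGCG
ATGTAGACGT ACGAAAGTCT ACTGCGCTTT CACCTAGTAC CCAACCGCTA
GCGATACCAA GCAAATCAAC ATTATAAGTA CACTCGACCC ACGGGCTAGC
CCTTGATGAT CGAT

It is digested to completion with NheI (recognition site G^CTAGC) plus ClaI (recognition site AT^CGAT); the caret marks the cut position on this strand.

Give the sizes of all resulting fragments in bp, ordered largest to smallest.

NheI sites (GCTAGC) start at positions 89, 197, 245.
NheI cuts after the first base of each site, so after positions 89, 197, 245.
ClaI sites (ATCGAT) start at positions 72, 259.
ClaI cuts after base 2 of each site, so after positions 73, 260.
Combined cut positions: 73, 89, 197, 245, 260.
Linear molecule, 5 cuts → 6 fragments:
  1–73 → 73 bp
  74–89 → 16 bp
  90–197 → 108 bp
  198–245 → 48 bp
  246–260 → 15 bp
  261–264 → 4 bp
Sorted largest to smallest: 108, 73, 48, 16, 15, 4 bp.

108, 73, 48, 16, 15, 4 bp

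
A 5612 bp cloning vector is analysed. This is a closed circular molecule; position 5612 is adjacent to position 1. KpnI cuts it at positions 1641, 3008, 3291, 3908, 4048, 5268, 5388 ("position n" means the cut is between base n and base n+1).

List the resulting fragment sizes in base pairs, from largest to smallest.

Circular molecule, 7 cuts → 7 fragments:
  3008 − 1641 = 1367 bp
  3291 − 3008 = 283 bp
  3908 − 3291 = 617 bp
  4048 − 3908 = 140 bp
  5268 − 4048 = 1220 bp
  5388 − 5268 = 120 bp
  wrap: 5612 − 5388 + 1641 = 1865 bp
Sorted largest to smallest: 1865, 1367, 1220, 617, 283, 140, 120 bp.

1865, 1367, 1220, 617, 283, 140, 120 bp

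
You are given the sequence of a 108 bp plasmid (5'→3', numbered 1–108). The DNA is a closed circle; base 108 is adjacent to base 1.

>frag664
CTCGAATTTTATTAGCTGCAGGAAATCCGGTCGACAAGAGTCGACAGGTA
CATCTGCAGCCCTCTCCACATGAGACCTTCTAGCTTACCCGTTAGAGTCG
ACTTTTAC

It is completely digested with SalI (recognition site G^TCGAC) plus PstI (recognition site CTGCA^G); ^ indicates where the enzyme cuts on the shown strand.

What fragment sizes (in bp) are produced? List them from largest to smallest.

SalI sites (GTCGAC) start at positions 30, 40, 97.
SalI cuts after the first base of each site, so after positions 30, 40, 97.
PstI sites (CTGCAG) start at positions 16, 54.
PstI cuts after base 5 of each site (before the last base), so after positions 20, 58.
Combined cut positions: 20, 30, 40, 58, 97.
Circular molecule, 5 cuts → 5 fragments:
  21–30 → 10 bp
  31–40 → 10 bp
  41–58 → 18 bp
  59–97 → 39 bp
  98–108 then 1–20 → 11 + 20 = 31 bp
Sorted largest to smallest: 39, 31, 18, 10, 10 bp.

39, 31, 18, 10, 10 bp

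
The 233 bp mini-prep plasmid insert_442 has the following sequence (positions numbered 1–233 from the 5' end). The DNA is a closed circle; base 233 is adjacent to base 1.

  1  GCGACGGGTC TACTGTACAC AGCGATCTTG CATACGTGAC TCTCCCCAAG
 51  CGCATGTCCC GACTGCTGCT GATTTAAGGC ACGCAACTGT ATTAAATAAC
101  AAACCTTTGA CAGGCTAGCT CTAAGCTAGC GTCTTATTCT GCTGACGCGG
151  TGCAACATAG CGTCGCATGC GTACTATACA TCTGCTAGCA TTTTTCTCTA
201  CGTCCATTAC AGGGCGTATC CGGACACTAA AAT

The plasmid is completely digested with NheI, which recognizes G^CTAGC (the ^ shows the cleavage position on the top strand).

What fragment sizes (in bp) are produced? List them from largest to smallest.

163, 59, 11 bp

NheI sites (GCTAGC) start at positions 114, 125, 184.
NheI cuts after the first base of each site, so after positions 114, 125, 184.
Circular molecule, 3 cuts → 3 fragments:
  115–125 → 11 bp
  126–184 → 59 bp
  185–233 then 1–114 → 49 + 114 = 163 bp
Sorted largest to smallest: 163, 59, 11 bp.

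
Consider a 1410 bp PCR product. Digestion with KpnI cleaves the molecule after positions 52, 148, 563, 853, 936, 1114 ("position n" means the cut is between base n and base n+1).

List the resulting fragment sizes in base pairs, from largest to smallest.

415, 296, 290, 178, 96, 83, 52 bp

Linear molecule, 6 cuts → 7 fragments:
  52 − 0 = 52 bp
  148 − 52 = 96 bp
  563 − 148 = 415 bp
  853 − 563 = 290 bp
  936 − 853 = 83 bp
  1114 − 936 = 178 bp
  1410 − 1114 = 296 bp
Sorted largest to smallest: 415, 296, 290, 178, 96, 83, 52 bp.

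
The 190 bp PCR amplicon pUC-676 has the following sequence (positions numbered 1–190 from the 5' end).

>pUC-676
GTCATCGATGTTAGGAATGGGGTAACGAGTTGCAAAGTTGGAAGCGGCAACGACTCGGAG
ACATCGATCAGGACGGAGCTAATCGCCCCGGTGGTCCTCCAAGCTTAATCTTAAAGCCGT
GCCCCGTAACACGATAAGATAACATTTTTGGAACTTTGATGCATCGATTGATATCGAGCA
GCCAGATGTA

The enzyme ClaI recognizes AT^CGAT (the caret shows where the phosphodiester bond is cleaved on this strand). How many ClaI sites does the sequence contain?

3

ATCGAT occurs starting at positions 4, 63, 163.
ClaI cuts at 3 sites.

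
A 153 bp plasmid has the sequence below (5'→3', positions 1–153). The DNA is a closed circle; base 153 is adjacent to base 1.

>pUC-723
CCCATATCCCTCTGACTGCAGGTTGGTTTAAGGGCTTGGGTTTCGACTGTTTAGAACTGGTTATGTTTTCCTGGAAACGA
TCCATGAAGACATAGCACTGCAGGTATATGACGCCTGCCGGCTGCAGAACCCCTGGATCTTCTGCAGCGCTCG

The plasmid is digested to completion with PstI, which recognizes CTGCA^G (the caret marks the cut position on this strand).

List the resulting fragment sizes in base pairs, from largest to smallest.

PstI sites (CTGCAG) start at positions 16, 98, 122, 142.
PstI cuts after base 5 of each site (before the last base), so after positions 20, 102, 126, 146.
Circular molecule, 4 cuts → 4 fragments:
  21–102 → 82 bp
  103–126 → 24 bp
  127–146 → 20 bp
  147–153 then 1–20 → 7 + 20 = 27 bp
Sorted largest to smallest: 82, 27, 24, 20 bp.

82, 27, 24, 20 bp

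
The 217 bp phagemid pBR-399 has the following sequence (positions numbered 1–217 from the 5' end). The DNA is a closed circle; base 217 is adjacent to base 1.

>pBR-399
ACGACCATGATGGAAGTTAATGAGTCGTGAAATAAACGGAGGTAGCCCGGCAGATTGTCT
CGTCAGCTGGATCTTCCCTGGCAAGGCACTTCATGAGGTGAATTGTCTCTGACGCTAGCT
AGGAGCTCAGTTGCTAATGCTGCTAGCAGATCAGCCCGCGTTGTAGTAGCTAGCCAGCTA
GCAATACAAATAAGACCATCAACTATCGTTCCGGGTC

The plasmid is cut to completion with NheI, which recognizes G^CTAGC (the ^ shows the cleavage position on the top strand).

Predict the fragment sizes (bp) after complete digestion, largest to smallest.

154, 28, 27, 8 bp

NheI sites (GCTAGC) start at positions 114, 142, 169, 177.
NheI cuts after the first base of each site, so after positions 114, 142, 169, 177.
Circular molecule, 4 cuts → 4 fragments:
  115–142 → 28 bp
  143–169 → 27 bp
  170–177 → 8 bp
  178–217 then 1–114 → 40 + 114 = 154 bp
Sorted largest to smallest: 154, 28, 27, 8 bp.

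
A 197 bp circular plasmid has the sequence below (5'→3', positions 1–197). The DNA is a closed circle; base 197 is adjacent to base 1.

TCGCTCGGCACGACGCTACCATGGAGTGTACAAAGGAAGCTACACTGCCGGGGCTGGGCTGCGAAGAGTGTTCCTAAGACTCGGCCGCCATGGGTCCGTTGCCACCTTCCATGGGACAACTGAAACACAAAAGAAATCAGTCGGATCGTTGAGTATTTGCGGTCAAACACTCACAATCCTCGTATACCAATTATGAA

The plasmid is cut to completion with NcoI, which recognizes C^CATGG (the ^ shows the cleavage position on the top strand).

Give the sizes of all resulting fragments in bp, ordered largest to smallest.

NcoI sites (CCATGG) start at positions 19, 88, 109.
NcoI cuts after the first base of each site, so after positions 19, 88, 109.
Circular molecule, 3 cuts → 3 fragments:
  20–88 → 69 bp
  89–109 → 21 bp
  110–197 then 1–19 → 88 + 19 = 107 bp
Sorted largest to smallest: 107, 69, 21 bp.

107, 69, 21 bp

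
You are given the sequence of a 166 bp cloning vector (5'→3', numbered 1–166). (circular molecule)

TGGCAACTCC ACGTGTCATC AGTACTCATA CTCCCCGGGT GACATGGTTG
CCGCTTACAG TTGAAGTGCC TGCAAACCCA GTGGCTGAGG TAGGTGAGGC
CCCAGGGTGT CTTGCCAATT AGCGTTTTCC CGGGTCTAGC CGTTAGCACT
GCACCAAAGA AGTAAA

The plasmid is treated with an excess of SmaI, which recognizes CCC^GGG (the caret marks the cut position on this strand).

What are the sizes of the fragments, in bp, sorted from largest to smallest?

95, 71 bp

SmaI sites (CCCGGG) start at positions 34, 129.
SmaI cuts after base 3 of each site, so after positions 36, 131.
Circular molecule, 2 cuts → 2 fragments:
  37–131 → 95 bp
  132–166 then 1–36 → 35 + 36 = 71 bp
Sorted largest to smallest: 95, 71 bp.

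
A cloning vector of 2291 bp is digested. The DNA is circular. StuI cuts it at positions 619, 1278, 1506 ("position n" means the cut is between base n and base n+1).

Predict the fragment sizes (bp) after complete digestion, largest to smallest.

Circular molecule, 3 cuts → 3 fragments:
  1278 − 619 = 659 bp
  1506 − 1278 = 228 bp
  wrap: 2291 − 1506 + 619 = 1404 bp
Sorted largest to smallest: 1404, 659, 228 bp.

1404, 659, 228 bp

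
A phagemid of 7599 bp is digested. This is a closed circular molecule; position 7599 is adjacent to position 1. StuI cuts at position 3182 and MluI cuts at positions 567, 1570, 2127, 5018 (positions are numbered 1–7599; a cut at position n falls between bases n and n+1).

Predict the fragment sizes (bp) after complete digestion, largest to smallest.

Combined cut positions (sorted): 567, 1570, 2127, 3182, 5018.
Circular molecule, 5 cuts → 5 fragments:
  1570 − 567 = 1003 bp
  2127 − 1570 = 557 bp
  3182 − 2127 = 1055 bp
  5018 − 3182 = 1836 bp
  wrap: 7599 − 5018 + 567 = 3148 bp
Sorted largest to smallest: 3148, 1836, 1055, 1003, 557 bp.

3148, 1836, 1055, 1003, 557 bp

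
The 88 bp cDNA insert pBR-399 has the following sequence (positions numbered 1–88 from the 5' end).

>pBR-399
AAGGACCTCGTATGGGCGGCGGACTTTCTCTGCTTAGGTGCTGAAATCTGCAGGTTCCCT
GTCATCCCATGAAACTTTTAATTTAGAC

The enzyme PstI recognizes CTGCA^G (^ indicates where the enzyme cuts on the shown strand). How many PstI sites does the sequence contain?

1

CTGCAG occurs starting at position 48.
PstI cuts at 1 site.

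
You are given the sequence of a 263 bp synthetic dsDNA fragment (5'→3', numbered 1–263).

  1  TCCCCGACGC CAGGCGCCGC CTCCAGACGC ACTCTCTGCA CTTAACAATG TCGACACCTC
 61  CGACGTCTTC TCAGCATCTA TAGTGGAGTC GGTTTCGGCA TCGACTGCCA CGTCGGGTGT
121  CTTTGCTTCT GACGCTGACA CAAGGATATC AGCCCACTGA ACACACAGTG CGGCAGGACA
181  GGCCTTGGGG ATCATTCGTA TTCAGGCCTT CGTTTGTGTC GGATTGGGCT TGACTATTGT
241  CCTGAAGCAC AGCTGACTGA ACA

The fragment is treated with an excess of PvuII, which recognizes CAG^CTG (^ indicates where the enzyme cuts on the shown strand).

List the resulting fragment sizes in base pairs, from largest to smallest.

The PvuII site (CAGCTG) starts at position 250.
PvuII cuts after base 3 of each site, so after position 252.
Linear molecule, 1 cut → 2 fragments:
  1–252 → 252 bp
  253–263 → 11 bp
Sorted largest to smallest: 252, 11 bp.

252, 11 bp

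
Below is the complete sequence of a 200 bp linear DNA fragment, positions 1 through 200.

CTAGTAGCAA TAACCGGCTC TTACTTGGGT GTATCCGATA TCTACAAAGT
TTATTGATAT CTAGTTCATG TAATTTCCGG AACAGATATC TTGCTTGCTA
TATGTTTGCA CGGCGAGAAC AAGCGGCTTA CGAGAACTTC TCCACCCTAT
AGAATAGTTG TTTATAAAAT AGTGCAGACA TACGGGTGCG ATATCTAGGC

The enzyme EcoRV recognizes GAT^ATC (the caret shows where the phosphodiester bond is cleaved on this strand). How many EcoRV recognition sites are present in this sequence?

GATATC occurs starting at positions 37, 56, 85, 190.
EcoRV cuts at 4 sites.

4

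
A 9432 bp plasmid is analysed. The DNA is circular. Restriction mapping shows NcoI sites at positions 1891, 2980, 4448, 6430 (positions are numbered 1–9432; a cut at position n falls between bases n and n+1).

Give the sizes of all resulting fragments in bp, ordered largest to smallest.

Circular molecule, 4 cuts → 4 fragments:
  2980 − 1891 = 1089 bp
  4448 − 2980 = 1468 bp
  6430 − 4448 = 1982 bp
  wrap: 9432 − 6430 + 1891 = 4893 bp
Sorted largest to smallest: 4893, 1982, 1468, 1089 bp.

4893, 1982, 1468, 1089 bp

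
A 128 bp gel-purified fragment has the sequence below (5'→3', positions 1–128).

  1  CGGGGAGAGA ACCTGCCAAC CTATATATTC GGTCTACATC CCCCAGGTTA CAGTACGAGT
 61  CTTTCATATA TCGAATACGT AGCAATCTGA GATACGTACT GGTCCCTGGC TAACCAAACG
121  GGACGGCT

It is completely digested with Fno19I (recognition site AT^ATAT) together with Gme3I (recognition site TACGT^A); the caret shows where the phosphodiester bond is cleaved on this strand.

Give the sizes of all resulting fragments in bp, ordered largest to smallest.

43, 31, 24, 17, 13 bp

Fno19I sites (ATATAT) start at positions 23, 66.
Fno19I cuts after base 2 of each site, so after positions 24, 67.
Gme3I sites (TACGTA) start at positions 76, 93.
Gme3I cuts after base 5 of each site (before the last base), so after positions 80, 97.
Combined cut positions: 24, 67, 80, 97.
Linear molecule, 4 cuts → 5 fragments:
  1–24 → 24 bp
  25–67 → 43 bp
  68–80 → 13 bp
  81–97 → 17 bp
  98–128 → 31 bp
Sorted largest to smallest: 43, 31, 24, 17, 13 bp.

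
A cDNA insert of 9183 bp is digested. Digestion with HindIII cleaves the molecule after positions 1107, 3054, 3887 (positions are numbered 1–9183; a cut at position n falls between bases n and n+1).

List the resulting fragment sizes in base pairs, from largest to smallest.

5296, 1947, 1107, 833 bp

Linear molecule, 3 cuts → 4 fragments:
  1107 − 0 = 1107 bp
  3054 − 1107 = 1947 bp
  3887 − 3054 = 833 bp
  9183 − 3887 = 5296 bp
Sorted largest to smallest: 5296, 1947, 1107, 833 bp.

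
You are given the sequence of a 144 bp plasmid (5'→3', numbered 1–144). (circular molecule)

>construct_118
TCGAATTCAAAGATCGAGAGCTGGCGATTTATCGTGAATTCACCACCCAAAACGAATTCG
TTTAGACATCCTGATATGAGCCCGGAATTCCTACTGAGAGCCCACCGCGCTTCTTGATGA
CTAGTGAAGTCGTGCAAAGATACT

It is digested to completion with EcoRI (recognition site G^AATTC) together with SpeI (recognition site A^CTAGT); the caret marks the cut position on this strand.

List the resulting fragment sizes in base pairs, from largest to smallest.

EcoRI sites (GAATTC) start at positions 3, 36, 54, 85.
EcoRI cuts after the first base of each site, so after positions 3, 36, 54, 85.
The SpeI site (ACTAGT) starts at position 120.
SpeI cuts after the first base of each site, so after position 120.
Combined cut positions: 3, 36, 54, 85, 120.
Circular molecule, 5 cuts → 5 fragments:
  4–36 → 33 bp
  37–54 → 18 bp
  55–85 → 31 bp
  86–120 → 35 bp
  121–144 then 1–3 → 24 + 3 = 27 bp
Sorted largest to smallest: 35, 33, 31, 27, 18 bp.

35, 33, 31, 27, 18 bp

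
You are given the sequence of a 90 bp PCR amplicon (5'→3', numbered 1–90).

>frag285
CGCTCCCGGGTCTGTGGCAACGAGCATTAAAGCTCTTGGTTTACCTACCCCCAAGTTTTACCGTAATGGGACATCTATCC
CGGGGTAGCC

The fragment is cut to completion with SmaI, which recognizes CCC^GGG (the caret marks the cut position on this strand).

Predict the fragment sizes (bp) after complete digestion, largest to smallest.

SmaI sites (CCCGGG) start at positions 5, 79.
SmaI cuts after base 3 of each site, so after positions 7, 81.
Linear molecule, 2 cuts → 3 fragments:
  1–7 → 7 bp
  8–81 → 74 bp
  82–90 → 9 bp
Sorted largest to smallest: 74, 9, 7 bp.

74, 9, 7 bp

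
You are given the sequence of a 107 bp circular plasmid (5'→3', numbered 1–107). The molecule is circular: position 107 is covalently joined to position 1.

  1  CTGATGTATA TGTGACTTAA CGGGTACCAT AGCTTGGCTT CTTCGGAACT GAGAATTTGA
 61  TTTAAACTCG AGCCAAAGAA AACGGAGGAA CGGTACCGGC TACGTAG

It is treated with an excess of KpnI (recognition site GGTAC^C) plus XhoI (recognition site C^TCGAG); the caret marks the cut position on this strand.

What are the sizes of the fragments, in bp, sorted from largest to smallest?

40, 38, 29 bp

KpnI sites (GGTACC) start at positions 23, 92.
KpnI cuts after base 5 of each site (before the last base), so after positions 27, 96.
The XhoI site (CTCGAG) starts at position 67.
XhoI cuts after the first base of each site, so after position 67.
Combined cut positions: 27, 67, 96.
Circular molecule, 3 cuts → 3 fragments:
  28–67 → 40 bp
  68–96 → 29 bp
  97–107 then 1–27 → 11 + 27 = 38 bp
Sorted largest to smallest: 40, 38, 29 bp.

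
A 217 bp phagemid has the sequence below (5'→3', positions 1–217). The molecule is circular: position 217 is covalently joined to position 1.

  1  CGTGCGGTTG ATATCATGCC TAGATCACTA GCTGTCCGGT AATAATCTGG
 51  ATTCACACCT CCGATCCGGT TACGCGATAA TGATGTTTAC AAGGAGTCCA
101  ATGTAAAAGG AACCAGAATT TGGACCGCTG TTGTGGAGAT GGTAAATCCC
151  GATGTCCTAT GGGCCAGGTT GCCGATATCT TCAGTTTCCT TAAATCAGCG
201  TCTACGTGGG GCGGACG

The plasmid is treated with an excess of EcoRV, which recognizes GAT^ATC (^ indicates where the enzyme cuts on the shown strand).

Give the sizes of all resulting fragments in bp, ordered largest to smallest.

EcoRV sites (GATATC) start at positions 10, 174.
EcoRV cuts after base 3 of each site, so after positions 12, 176.
Circular molecule, 2 cuts → 2 fragments:
  13–176 → 164 bp
  177–217 then 1–12 → 41 + 12 = 53 bp
Sorted largest to smallest: 164, 53 bp.

164, 53 bp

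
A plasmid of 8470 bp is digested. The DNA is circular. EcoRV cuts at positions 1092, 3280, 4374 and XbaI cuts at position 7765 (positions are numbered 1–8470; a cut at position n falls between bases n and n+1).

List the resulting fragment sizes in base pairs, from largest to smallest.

3391, 2188, 1797, 1094 bp

Combined cut positions (sorted): 1092, 3280, 4374, 7765.
Circular molecule, 4 cuts → 4 fragments:
  3280 − 1092 = 2188 bp
  4374 − 3280 = 1094 bp
  7765 − 4374 = 3391 bp
  wrap: 8470 − 7765 + 1092 = 1797 bp
Sorted largest to smallest: 3391, 2188, 1797, 1094 bp.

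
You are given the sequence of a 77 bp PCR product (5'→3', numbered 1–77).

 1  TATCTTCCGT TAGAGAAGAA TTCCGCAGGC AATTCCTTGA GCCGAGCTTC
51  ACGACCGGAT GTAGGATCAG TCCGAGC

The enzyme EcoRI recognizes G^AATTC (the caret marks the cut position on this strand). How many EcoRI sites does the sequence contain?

GAATTC occurs starting at position 18.
EcoRI cuts at 1 site.

1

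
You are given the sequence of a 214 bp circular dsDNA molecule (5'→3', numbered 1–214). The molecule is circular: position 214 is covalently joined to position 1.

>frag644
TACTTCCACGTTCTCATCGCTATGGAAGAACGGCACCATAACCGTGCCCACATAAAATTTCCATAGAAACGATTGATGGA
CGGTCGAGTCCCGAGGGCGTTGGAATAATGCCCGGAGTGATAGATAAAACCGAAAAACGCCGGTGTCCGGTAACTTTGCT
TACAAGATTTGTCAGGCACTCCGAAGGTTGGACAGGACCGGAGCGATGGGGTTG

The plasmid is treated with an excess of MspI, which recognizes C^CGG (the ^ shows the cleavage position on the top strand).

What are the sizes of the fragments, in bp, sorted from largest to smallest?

128, 51, 28, 7 bp

MspI sites (CCGG) start at positions 112, 140, 147, 198.
MspI cuts after the first base of each site, so after positions 112, 140, 147, 198.
Circular molecule, 4 cuts → 4 fragments:
  113–140 → 28 bp
  141–147 → 7 bp
  148–198 → 51 bp
  199–214 then 1–112 → 16 + 112 = 128 bp
Sorted largest to smallest: 128, 51, 28, 7 bp.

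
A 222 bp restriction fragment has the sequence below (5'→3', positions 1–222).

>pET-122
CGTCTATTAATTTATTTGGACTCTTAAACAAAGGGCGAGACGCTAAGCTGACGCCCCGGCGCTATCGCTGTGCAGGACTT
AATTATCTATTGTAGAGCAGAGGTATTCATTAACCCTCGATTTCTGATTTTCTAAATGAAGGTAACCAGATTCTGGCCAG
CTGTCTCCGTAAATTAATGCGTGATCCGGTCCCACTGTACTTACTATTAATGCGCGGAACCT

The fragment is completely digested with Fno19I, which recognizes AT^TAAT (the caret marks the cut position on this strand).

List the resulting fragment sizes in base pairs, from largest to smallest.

Fno19I sites (ATTAAT) start at positions 6, 173, 206.
Fno19I cuts after base 2 of each site, so after positions 7, 174, 207.
Linear molecule, 3 cuts → 4 fragments:
  1–7 → 7 bp
  8–174 → 167 bp
  175–207 → 33 bp
  208–222 → 15 bp
Sorted largest to smallest: 167, 33, 15, 7 bp.

167, 33, 15, 7 bp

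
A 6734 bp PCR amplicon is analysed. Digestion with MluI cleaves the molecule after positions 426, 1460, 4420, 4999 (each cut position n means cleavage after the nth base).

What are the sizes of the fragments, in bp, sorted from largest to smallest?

Linear molecule, 4 cuts → 5 fragments:
  426 − 0 = 426 bp
  1460 − 426 = 1034 bp
  4420 − 1460 = 2960 bp
  4999 − 4420 = 579 bp
  6734 − 4999 = 1735 bp
Sorted largest to smallest: 2960, 1735, 1034, 579, 426 bp.

2960, 1735, 1034, 579, 426 bp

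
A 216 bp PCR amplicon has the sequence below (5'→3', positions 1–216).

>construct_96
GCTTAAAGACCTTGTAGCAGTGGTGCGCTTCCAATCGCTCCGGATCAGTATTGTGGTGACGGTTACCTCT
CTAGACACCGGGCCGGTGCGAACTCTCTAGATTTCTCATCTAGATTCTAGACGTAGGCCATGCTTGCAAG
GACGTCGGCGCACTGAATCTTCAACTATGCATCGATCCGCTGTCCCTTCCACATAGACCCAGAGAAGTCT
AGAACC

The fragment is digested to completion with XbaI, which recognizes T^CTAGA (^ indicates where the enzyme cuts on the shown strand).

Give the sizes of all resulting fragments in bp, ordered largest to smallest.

92, 70, 26, 13, 8, 7 bp

XbaI sites (TCTAGA) start at positions 70, 96, 109, 116, 208.
XbaI cuts after the first base of each site, so after positions 70, 96, 109, 116, 208.
Linear molecule, 5 cuts → 6 fragments:
  1–70 → 70 bp
  71–96 → 26 bp
  97–109 → 13 bp
  110–116 → 7 bp
  117–208 → 92 bp
  209–216 → 8 bp
Sorted largest to smallest: 92, 70, 26, 13, 8, 7 bp.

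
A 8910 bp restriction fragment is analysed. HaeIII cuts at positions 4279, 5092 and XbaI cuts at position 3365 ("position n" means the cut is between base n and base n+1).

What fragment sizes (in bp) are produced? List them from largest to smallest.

3818, 3365, 914, 813 bp

Combined cut positions (sorted): 3365, 4279, 5092.
Linear molecule, 3 cuts → 4 fragments:
  3365 − 0 = 3365 bp
  4279 − 3365 = 914 bp
  5092 − 4279 = 813 bp
  8910 − 5092 = 3818 bp
Sorted largest to smallest: 3818, 3365, 914, 813 bp.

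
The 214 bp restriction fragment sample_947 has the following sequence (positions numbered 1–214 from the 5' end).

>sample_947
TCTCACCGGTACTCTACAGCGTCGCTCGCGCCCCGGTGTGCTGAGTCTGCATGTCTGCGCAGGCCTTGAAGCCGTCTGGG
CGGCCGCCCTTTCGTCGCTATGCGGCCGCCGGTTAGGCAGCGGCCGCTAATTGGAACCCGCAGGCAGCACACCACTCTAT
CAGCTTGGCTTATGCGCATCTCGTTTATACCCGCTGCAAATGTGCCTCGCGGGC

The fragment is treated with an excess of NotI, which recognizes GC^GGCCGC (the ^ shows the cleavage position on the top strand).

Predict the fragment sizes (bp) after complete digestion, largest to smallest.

NotI sites (GCGGCCGC) start at positions 80, 102, 120.
NotI cuts after base 2 of each site, so after positions 81, 103, 121.
Linear molecule, 3 cuts → 4 fragments:
  1–81 → 81 bp
  82–103 → 22 bp
  104–121 → 18 bp
  122–214 → 93 bp
Sorted largest to smallest: 93, 81, 22, 18 bp.

93, 81, 22, 18 bp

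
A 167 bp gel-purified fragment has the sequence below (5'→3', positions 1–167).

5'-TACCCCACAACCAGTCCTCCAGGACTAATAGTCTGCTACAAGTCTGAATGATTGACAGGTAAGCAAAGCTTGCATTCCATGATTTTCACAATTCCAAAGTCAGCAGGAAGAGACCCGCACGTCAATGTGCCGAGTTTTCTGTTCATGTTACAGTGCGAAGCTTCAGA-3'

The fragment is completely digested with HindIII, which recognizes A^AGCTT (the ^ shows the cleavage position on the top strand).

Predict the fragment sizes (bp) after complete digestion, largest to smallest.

92, 66, 9 bp

HindIII sites (AAGCTT) start at positions 66, 158.
HindIII cuts after the first base of each site, so after positions 66, 158.
Linear molecule, 2 cuts → 3 fragments:
  1–66 → 66 bp
  67–158 → 92 bp
  159–167 → 9 bp
Sorted largest to smallest: 92, 66, 9 bp.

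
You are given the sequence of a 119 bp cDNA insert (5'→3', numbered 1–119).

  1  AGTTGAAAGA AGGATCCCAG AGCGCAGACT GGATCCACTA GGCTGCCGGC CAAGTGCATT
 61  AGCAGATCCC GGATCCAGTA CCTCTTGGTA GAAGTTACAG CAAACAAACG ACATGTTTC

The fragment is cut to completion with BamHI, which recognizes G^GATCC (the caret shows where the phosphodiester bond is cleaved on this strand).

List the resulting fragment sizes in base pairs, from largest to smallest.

48, 40, 19, 12 bp

BamHI sites (GGATCC) start at positions 12, 31, 71.
BamHI cuts after the first base of each site, so after positions 12, 31, 71.
Linear molecule, 3 cuts → 4 fragments:
  1–12 → 12 bp
  13–31 → 19 bp
  32–71 → 40 bp
  72–119 → 48 bp
Sorted largest to smallest: 48, 40, 19, 12 bp.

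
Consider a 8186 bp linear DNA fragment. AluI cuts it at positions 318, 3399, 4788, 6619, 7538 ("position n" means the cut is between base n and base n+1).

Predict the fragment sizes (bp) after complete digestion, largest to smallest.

3081, 1831, 1389, 919, 648, 318 bp

Linear molecule, 5 cuts → 6 fragments:
  318 − 0 = 318 bp
  3399 − 318 = 3081 bp
  4788 − 3399 = 1389 bp
  6619 − 4788 = 1831 bp
  7538 − 6619 = 919 bp
  8186 − 7538 = 648 bp
Sorted largest to smallest: 3081, 1831, 1389, 919, 648, 318 bp.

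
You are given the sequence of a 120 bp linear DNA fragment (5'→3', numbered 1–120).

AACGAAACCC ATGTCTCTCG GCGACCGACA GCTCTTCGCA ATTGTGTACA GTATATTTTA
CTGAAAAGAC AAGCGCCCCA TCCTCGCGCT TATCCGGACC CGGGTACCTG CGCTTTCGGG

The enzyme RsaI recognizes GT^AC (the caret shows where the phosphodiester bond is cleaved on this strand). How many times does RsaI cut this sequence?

2

GTAC occurs starting at positions 46, 104.
RsaI cuts at 2 sites.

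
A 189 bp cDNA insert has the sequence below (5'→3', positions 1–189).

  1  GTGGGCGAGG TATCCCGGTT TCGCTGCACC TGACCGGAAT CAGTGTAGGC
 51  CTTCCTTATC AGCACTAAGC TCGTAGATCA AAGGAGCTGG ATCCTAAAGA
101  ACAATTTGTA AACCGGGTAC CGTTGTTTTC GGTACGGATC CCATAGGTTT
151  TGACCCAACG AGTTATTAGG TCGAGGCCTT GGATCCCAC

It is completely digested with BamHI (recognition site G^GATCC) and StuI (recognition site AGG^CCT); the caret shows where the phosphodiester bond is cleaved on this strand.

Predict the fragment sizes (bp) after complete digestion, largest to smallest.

BamHI sites (GGATCC) start at positions 89, 136, 181.
BamHI cuts after the first base of each site, so after positions 89, 136, 181.
StuI sites (AGGCCT) start at positions 47, 174.
StuI cuts after base 3 of each site, so after positions 49, 176.
Combined cut positions: 49, 89, 136, 176, 181.
Linear molecule, 5 cuts → 6 fragments:
  1–49 → 49 bp
  50–89 → 40 bp
  90–136 → 47 bp
  137–176 → 40 bp
  177–181 → 5 bp
  182–189 → 8 bp
Sorted largest to smallest: 49, 47, 40, 40, 8, 5 bp.

49, 47, 40, 40, 8, 5 bp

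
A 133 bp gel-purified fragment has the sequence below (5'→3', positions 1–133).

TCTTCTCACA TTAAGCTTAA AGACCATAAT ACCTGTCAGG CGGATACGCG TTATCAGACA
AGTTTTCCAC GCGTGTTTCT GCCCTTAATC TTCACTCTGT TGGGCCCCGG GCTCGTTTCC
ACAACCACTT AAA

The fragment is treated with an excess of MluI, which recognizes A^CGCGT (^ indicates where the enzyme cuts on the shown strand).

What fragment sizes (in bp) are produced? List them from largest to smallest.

64, 46, 23 bp

MluI sites (ACGCGT) start at positions 46, 69.
MluI cuts after the first base of each site, so after positions 46, 69.
Linear molecule, 2 cuts → 3 fragments:
  1–46 → 46 bp
  47–69 → 23 bp
  70–133 → 64 bp
Sorted largest to smallest: 64, 46, 23 bp.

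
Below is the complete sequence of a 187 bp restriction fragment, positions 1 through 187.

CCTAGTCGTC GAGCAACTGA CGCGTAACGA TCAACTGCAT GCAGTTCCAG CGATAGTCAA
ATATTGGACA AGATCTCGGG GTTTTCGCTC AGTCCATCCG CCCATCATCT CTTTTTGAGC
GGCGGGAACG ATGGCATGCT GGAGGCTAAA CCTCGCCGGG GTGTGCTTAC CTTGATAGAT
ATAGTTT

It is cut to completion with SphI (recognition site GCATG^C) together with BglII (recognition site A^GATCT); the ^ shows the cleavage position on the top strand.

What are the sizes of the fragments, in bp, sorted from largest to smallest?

SphI sites (GCATGC) start at positions 37, 134.
SphI cuts after base 5 of each site (before the last base), so after positions 41, 138.
The BglII site (AGATCT) starts at position 71.
BglII cuts after the first base of each site, so after position 71.
Combined cut positions: 41, 71, 138.
Linear molecule, 3 cuts → 4 fragments:
  1–41 → 41 bp
  42–71 → 30 bp
  72–138 → 67 bp
  139–187 → 49 bp
Sorted largest to smallest: 67, 49, 41, 30 bp.

67, 49, 41, 30 bp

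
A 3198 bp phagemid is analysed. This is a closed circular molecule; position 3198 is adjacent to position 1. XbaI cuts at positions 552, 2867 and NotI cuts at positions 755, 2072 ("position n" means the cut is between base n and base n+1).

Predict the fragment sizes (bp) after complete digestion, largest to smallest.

Combined cut positions (sorted): 552, 755, 2072, 2867.
Circular molecule, 4 cuts → 4 fragments:
  755 − 552 = 203 bp
  2072 − 755 = 1317 bp
  2867 − 2072 = 795 bp
  wrap: 3198 − 2867 + 552 = 883 bp
Sorted largest to smallest: 1317, 883, 795, 203 bp.

1317, 883, 795, 203 bp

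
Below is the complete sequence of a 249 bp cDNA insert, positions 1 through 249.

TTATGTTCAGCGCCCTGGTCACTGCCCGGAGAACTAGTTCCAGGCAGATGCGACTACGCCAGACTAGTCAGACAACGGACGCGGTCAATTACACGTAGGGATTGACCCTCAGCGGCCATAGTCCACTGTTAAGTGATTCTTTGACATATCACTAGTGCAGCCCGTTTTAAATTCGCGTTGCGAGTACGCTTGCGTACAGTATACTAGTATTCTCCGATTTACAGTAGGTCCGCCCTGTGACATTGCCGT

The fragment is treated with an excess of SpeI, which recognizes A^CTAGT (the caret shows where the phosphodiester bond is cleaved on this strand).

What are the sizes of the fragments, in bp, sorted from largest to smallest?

SpeI sites (ACTAGT) start at positions 33, 63, 151, 203.
SpeI cuts after the first base of each site, so after positions 33, 63, 151, 203.
Linear molecule, 4 cuts → 5 fragments:
  1–33 → 33 bp
  34–63 → 30 bp
  64–151 → 88 bp
  152–203 → 52 bp
  204–249 → 46 bp
Sorted largest to smallest: 88, 52, 46, 33, 30 bp.

88, 52, 46, 33, 30 bp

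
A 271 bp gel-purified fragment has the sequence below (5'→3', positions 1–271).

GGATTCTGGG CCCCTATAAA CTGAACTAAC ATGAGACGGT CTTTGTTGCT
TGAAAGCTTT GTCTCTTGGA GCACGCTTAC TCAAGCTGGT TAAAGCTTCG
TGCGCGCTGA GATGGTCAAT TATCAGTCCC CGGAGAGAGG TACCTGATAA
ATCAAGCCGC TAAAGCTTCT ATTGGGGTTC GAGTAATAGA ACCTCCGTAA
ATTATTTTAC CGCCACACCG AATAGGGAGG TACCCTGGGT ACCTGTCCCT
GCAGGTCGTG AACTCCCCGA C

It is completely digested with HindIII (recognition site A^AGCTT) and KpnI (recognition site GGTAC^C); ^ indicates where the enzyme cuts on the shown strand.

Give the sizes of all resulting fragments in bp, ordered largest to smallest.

HindIII sites (AAGCTT) start at positions 54, 93, 163.
HindIII cuts after the first base of each site, so after positions 54, 93, 163.
KpnI sites (GGTACC) start at positions 139, 229, 238.
KpnI cuts after base 5 of each site (before the last base), so after positions 143, 233, 242.
Combined cut positions: 54, 93, 143, 163, 233, 242.
Linear molecule, 6 cuts → 7 fragments:
  1–54 → 54 bp
  55–93 → 39 bp
  94–143 → 50 bp
  144–163 → 20 bp
  164–233 → 70 bp
  234–242 → 9 bp
  243–271 → 29 bp
Sorted largest to smallest: 70, 54, 50, 39, 29, 20, 9 bp.

70, 54, 50, 39, 29, 20, 9 bp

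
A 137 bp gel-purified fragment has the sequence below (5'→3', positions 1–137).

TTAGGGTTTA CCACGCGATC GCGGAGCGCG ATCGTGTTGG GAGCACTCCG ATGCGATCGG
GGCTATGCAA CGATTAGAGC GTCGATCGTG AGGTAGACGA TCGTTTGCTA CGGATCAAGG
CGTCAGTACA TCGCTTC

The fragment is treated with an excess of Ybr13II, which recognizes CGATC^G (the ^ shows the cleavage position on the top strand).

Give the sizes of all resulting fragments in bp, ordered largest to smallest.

35, 29, 25, 20, 15, 13 bp

Ybr13II sites (CGATCG) start at positions 16, 29, 54, 83, 98.
Ybr13II cuts after base 5 of each site (before the last base), so after positions 20, 33, 58, 87, 102.
Linear molecule, 5 cuts → 6 fragments:
  1–20 → 20 bp
  21–33 → 13 bp
  34–58 → 25 bp
  59–87 → 29 bp
  88–102 → 15 bp
  103–137 → 35 bp
Sorted largest to smallest: 35, 29, 25, 20, 15, 13 bp.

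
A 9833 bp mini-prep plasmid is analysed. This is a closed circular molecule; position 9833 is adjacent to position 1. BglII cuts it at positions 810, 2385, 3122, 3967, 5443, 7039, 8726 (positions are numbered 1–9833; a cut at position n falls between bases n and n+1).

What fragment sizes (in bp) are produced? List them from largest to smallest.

1917, 1687, 1596, 1575, 1476, 845, 737 bp

Circular molecule, 7 cuts → 7 fragments:
  2385 − 810 = 1575 bp
  3122 − 2385 = 737 bp
  3967 − 3122 = 845 bp
  5443 − 3967 = 1476 bp
  7039 − 5443 = 1596 bp
  8726 − 7039 = 1687 bp
  wrap: 9833 − 8726 + 810 = 1917 bp
Sorted largest to smallest: 1917, 1687, 1596, 1575, 1476, 845, 737 bp.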